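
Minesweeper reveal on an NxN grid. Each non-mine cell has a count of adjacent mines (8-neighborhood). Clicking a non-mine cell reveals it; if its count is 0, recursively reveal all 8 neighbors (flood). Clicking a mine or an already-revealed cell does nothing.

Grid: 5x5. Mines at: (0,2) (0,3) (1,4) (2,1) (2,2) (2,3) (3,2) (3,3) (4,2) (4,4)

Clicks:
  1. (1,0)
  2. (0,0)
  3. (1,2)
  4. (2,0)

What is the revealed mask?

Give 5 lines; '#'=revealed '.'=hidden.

Click 1 (1,0) count=1: revealed 1 new [(1,0)] -> total=1
Click 2 (0,0) count=0: revealed 3 new [(0,0) (0,1) (1,1)] -> total=4
Click 3 (1,2) count=5: revealed 1 new [(1,2)] -> total=5
Click 4 (2,0) count=1: revealed 1 new [(2,0)] -> total=6

Answer: ##...
###..
#....
.....
.....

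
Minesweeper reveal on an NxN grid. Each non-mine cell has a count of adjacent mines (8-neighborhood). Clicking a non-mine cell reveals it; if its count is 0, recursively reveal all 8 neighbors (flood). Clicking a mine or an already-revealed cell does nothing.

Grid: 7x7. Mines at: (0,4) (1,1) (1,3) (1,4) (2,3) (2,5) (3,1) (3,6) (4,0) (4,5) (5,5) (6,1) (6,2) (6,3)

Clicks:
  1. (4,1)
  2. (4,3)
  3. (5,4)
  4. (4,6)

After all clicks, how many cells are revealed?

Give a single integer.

Click 1 (4,1) count=2: revealed 1 new [(4,1)] -> total=1
Click 2 (4,3) count=0: revealed 9 new [(3,2) (3,3) (3,4) (4,2) (4,3) (4,4) (5,2) (5,3) (5,4)] -> total=10
Click 3 (5,4) count=3: revealed 0 new [(none)] -> total=10
Click 4 (4,6) count=3: revealed 1 new [(4,6)] -> total=11

Answer: 11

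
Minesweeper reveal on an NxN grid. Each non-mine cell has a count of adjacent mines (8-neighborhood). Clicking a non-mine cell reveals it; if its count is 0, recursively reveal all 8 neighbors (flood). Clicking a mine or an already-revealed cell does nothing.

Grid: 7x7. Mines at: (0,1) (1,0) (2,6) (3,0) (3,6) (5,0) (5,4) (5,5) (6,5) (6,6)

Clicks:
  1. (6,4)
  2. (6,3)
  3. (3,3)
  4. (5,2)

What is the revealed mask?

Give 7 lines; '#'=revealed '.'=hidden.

Click 1 (6,4) count=3: revealed 1 new [(6,4)] -> total=1
Click 2 (6,3) count=1: revealed 1 new [(6,3)] -> total=2
Click 3 (3,3) count=0: revealed 31 new [(0,2) (0,3) (0,4) (0,5) (0,6) (1,1) (1,2) (1,3) (1,4) (1,5) (1,6) (2,1) (2,2) (2,3) (2,4) (2,5) (3,1) (3,2) (3,3) (3,4) (3,5) (4,1) (4,2) (4,3) (4,4) (4,5) (5,1) (5,2) (5,3) (6,1) (6,2)] -> total=33
Click 4 (5,2) count=0: revealed 0 new [(none)] -> total=33

Answer: ..#####
.######
.#####.
.#####.
.#####.
.###...
.####..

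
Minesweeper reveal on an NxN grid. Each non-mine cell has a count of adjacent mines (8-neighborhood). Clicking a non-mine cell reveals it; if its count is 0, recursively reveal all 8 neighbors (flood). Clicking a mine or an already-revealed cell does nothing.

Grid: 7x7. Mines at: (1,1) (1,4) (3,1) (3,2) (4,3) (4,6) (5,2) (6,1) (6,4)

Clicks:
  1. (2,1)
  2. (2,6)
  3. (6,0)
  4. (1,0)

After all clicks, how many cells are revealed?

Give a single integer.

Click 1 (2,1) count=3: revealed 1 new [(2,1)] -> total=1
Click 2 (2,6) count=0: revealed 8 new [(0,5) (0,6) (1,5) (1,6) (2,5) (2,6) (3,5) (3,6)] -> total=9
Click 3 (6,0) count=1: revealed 1 new [(6,0)] -> total=10
Click 4 (1,0) count=1: revealed 1 new [(1,0)] -> total=11

Answer: 11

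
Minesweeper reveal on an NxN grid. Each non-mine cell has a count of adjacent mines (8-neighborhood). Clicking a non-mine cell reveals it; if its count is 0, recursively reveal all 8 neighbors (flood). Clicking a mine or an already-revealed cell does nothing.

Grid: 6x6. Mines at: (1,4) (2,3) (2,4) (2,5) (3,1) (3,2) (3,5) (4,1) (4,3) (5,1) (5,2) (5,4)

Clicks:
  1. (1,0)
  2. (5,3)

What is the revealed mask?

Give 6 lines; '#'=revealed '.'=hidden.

Click 1 (1,0) count=0: revealed 11 new [(0,0) (0,1) (0,2) (0,3) (1,0) (1,1) (1,2) (1,3) (2,0) (2,1) (2,2)] -> total=11
Click 2 (5,3) count=3: revealed 1 new [(5,3)] -> total=12

Answer: ####..
####..
###...
......
......
...#..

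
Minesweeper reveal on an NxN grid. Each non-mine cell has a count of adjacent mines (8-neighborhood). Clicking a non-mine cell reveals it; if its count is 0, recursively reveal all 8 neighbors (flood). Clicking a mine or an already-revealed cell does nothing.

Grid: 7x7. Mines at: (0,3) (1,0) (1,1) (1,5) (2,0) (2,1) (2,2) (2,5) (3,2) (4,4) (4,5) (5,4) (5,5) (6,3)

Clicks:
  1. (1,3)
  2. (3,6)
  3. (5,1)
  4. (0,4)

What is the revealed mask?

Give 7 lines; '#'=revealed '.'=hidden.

Answer: ....#..
...#...
.......
##....#
###....
###....
###....

Derivation:
Click 1 (1,3) count=2: revealed 1 new [(1,3)] -> total=1
Click 2 (3,6) count=2: revealed 1 new [(3,6)] -> total=2
Click 3 (5,1) count=0: revealed 11 new [(3,0) (3,1) (4,0) (4,1) (4,2) (5,0) (5,1) (5,2) (6,0) (6,1) (6,2)] -> total=13
Click 4 (0,4) count=2: revealed 1 new [(0,4)] -> total=14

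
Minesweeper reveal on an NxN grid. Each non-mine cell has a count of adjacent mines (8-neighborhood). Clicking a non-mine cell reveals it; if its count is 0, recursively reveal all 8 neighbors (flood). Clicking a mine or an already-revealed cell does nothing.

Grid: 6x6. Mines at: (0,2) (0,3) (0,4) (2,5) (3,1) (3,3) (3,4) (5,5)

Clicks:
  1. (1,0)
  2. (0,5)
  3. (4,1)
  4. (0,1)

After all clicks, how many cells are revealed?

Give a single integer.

Answer: 8

Derivation:
Click 1 (1,0) count=0: revealed 6 new [(0,0) (0,1) (1,0) (1,1) (2,0) (2,1)] -> total=6
Click 2 (0,5) count=1: revealed 1 new [(0,5)] -> total=7
Click 3 (4,1) count=1: revealed 1 new [(4,1)] -> total=8
Click 4 (0,1) count=1: revealed 0 new [(none)] -> total=8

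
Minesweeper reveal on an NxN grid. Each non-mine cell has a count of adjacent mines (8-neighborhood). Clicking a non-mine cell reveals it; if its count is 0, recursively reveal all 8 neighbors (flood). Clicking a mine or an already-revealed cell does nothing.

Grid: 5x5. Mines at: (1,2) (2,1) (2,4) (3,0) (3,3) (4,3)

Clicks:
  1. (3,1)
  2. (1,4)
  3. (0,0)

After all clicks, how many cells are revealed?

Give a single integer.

Answer: 6

Derivation:
Click 1 (3,1) count=2: revealed 1 new [(3,1)] -> total=1
Click 2 (1,4) count=1: revealed 1 new [(1,4)] -> total=2
Click 3 (0,0) count=0: revealed 4 new [(0,0) (0,1) (1,0) (1,1)] -> total=6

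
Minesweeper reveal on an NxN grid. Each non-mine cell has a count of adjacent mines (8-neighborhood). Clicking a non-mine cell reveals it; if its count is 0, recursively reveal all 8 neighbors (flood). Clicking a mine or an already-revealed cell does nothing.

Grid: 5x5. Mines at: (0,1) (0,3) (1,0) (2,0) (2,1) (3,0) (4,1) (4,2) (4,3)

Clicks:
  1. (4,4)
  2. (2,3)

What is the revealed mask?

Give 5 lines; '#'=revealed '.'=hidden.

Click 1 (4,4) count=1: revealed 1 new [(4,4)] -> total=1
Click 2 (2,3) count=0: revealed 9 new [(1,2) (1,3) (1,4) (2,2) (2,3) (2,4) (3,2) (3,3) (3,4)] -> total=10

Answer: .....
..###
..###
..###
....#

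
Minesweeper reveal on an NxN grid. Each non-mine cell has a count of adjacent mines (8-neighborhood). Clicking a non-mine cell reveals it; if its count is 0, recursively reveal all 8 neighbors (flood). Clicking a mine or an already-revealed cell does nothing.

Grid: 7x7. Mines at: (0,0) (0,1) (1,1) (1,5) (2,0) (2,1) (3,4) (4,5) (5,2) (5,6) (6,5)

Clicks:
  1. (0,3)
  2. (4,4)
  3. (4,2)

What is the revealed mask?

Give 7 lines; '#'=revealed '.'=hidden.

Click 1 (0,3) count=0: revealed 9 new [(0,2) (0,3) (0,4) (1,2) (1,3) (1,4) (2,2) (2,3) (2,4)] -> total=9
Click 2 (4,4) count=2: revealed 1 new [(4,4)] -> total=10
Click 3 (4,2) count=1: revealed 1 new [(4,2)] -> total=11

Answer: ..###..
..###..
..###..
.......
..#.#..
.......
.......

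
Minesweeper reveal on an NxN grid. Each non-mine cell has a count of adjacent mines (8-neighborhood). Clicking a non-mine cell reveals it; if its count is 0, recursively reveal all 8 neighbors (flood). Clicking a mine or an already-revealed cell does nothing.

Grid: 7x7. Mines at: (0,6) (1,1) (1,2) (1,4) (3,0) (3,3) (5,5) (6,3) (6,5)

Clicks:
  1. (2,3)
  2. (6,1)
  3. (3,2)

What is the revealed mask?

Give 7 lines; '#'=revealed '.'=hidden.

Click 1 (2,3) count=3: revealed 1 new [(2,3)] -> total=1
Click 2 (6,1) count=0: revealed 9 new [(4,0) (4,1) (4,2) (5,0) (5,1) (5,2) (6,0) (6,1) (6,2)] -> total=10
Click 3 (3,2) count=1: revealed 1 new [(3,2)] -> total=11

Answer: .......
.......
...#...
..#....
###....
###....
###....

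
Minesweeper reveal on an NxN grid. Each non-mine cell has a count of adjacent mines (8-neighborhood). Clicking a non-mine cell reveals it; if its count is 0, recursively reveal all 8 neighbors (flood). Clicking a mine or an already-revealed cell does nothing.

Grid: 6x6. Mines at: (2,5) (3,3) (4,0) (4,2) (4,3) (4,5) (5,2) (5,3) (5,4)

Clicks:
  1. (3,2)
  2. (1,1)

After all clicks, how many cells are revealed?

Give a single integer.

Answer: 20

Derivation:
Click 1 (3,2) count=3: revealed 1 new [(3,2)] -> total=1
Click 2 (1,1) count=0: revealed 19 new [(0,0) (0,1) (0,2) (0,3) (0,4) (0,5) (1,0) (1,1) (1,2) (1,3) (1,4) (1,5) (2,0) (2,1) (2,2) (2,3) (2,4) (3,0) (3,1)] -> total=20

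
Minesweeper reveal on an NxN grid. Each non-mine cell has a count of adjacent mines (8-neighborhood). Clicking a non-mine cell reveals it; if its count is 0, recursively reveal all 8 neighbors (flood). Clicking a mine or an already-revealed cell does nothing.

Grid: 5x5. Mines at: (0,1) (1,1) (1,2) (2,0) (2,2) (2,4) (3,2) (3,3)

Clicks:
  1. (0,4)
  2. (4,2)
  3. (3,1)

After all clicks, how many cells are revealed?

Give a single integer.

Click 1 (0,4) count=0: revealed 4 new [(0,3) (0,4) (1,3) (1,4)] -> total=4
Click 2 (4,2) count=2: revealed 1 new [(4,2)] -> total=5
Click 3 (3,1) count=3: revealed 1 new [(3,1)] -> total=6

Answer: 6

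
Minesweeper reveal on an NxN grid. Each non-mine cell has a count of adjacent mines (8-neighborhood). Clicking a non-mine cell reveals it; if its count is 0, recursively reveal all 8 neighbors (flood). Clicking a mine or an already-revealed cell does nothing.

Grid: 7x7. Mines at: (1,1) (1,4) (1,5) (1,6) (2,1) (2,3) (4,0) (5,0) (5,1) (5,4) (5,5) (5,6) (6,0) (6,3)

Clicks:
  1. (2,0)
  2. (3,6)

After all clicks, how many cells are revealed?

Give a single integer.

Answer: 10

Derivation:
Click 1 (2,0) count=2: revealed 1 new [(2,0)] -> total=1
Click 2 (3,6) count=0: revealed 9 new [(2,4) (2,5) (2,6) (3,4) (3,5) (3,6) (4,4) (4,5) (4,6)] -> total=10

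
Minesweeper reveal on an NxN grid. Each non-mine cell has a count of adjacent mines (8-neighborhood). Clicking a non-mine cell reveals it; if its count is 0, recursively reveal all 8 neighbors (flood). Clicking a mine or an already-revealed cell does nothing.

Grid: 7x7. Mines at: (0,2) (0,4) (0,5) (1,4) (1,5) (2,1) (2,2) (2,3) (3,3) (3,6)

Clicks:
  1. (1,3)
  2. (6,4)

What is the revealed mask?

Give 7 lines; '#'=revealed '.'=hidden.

Answer: .......
...#...
.......
###....
#######
#######
#######

Derivation:
Click 1 (1,3) count=5: revealed 1 new [(1,3)] -> total=1
Click 2 (6,4) count=0: revealed 24 new [(3,0) (3,1) (3,2) (4,0) (4,1) (4,2) (4,3) (4,4) (4,5) (4,6) (5,0) (5,1) (5,2) (5,3) (5,4) (5,5) (5,6) (6,0) (6,1) (6,2) (6,3) (6,4) (6,5) (6,6)] -> total=25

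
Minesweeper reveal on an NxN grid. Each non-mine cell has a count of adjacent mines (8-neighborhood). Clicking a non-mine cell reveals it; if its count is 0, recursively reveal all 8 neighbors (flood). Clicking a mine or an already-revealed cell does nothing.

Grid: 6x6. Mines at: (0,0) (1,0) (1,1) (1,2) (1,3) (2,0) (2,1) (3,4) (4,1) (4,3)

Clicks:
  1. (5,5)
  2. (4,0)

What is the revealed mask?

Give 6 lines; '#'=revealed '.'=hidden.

Answer: ......
......
......
......
#...##
....##

Derivation:
Click 1 (5,5) count=0: revealed 4 new [(4,4) (4,5) (5,4) (5,5)] -> total=4
Click 2 (4,0) count=1: revealed 1 new [(4,0)] -> total=5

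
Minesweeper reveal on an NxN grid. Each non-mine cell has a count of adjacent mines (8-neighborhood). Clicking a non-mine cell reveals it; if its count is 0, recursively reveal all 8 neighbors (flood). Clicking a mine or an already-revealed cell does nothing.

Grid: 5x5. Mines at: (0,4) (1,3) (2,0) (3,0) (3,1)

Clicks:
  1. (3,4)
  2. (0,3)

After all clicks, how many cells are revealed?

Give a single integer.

Answer: 10

Derivation:
Click 1 (3,4) count=0: revealed 9 new [(2,2) (2,3) (2,4) (3,2) (3,3) (3,4) (4,2) (4,3) (4,4)] -> total=9
Click 2 (0,3) count=2: revealed 1 new [(0,3)] -> total=10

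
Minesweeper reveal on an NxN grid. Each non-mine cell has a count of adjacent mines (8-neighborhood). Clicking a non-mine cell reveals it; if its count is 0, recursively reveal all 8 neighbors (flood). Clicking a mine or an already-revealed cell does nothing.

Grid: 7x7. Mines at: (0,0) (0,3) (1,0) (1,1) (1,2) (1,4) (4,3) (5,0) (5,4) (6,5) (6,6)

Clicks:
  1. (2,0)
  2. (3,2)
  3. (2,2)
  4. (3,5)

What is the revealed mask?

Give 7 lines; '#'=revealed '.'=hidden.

Answer: .....##
.....##
#.#.###
..#.###
....###
.....##
.......

Derivation:
Click 1 (2,0) count=2: revealed 1 new [(2,0)] -> total=1
Click 2 (3,2) count=1: revealed 1 new [(3,2)] -> total=2
Click 3 (2,2) count=2: revealed 1 new [(2,2)] -> total=3
Click 4 (3,5) count=0: revealed 15 new [(0,5) (0,6) (1,5) (1,6) (2,4) (2,5) (2,6) (3,4) (3,5) (3,6) (4,4) (4,5) (4,6) (5,5) (5,6)] -> total=18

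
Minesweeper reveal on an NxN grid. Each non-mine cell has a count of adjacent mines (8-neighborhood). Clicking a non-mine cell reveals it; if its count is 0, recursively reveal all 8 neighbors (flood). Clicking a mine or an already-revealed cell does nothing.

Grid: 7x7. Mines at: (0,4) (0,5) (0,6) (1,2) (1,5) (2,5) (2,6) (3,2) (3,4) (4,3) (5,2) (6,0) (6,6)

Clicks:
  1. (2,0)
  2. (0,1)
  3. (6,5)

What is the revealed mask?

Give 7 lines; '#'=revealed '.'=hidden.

Answer: ##.....
##.....
##.....
##.....
##.....
##.....
.....#.

Derivation:
Click 1 (2,0) count=0: revealed 12 new [(0,0) (0,1) (1,0) (1,1) (2,0) (2,1) (3,0) (3,1) (4,0) (4,1) (5,0) (5,1)] -> total=12
Click 2 (0,1) count=1: revealed 0 new [(none)] -> total=12
Click 3 (6,5) count=1: revealed 1 new [(6,5)] -> total=13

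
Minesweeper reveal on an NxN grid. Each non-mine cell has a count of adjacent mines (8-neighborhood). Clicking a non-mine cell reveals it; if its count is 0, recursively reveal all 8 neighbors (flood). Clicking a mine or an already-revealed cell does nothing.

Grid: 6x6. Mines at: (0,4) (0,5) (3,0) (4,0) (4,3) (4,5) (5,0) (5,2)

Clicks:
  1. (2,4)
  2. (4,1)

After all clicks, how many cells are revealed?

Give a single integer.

Answer: 22

Derivation:
Click 1 (2,4) count=0: revealed 21 new [(0,0) (0,1) (0,2) (0,3) (1,0) (1,1) (1,2) (1,3) (1,4) (1,5) (2,0) (2,1) (2,2) (2,3) (2,4) (2,5) (3,1) (3,2) (3,3) (3,4) (3,5)] -> total=21
Click 2 (4,1) count=4: revealed 1 new [(4,1)] -> total=22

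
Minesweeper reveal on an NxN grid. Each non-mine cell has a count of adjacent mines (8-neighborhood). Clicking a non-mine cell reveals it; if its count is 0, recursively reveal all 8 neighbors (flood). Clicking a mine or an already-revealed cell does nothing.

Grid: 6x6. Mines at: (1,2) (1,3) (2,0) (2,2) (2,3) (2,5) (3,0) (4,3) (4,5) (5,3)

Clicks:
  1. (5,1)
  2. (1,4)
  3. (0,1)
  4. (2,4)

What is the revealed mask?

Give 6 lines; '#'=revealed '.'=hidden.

Click 1 (5,1) count=0: revealed 6 new [(4,0) (4,1) (4,2) (5,0) (5,1) (5,2)] -> total=6
Click 2 (1,4) count=3: revealed 1 new [(1,4)] -> total=7
Click 3 (0,1) count=1: revealed 1 new [(0,1)] -> total=8
Click 4 (2,4) count=3: revealed 1 new [(2,4)] -> total=9

Answer: .#....
....#.
....#.
......
###...
###...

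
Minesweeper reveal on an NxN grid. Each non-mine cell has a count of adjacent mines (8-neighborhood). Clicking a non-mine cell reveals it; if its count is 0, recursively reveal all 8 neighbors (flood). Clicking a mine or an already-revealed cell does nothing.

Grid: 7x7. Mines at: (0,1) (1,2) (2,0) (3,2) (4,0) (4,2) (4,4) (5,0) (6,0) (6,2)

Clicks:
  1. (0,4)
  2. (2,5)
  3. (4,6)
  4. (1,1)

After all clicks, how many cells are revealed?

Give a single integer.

Answer: 27

Derivation:
Click 1 (0,4) count=0: revealed 26 new [(0,3) (0,4) (0,5) (0,6) (1,3) (1,4) (1,5) (1,6) (2,3) (2,4) (2,5) (2,6) (3,3) (3,4) (3,5) (3,6) (4,5) (4,6) (5,3) (5,4) (5,5) (5,6) (6,3) (6,4) (6,5) (6,6)] -> total=26
Click 2 (2,5) count=0: revealed 0 new [(none)] -> total=26
Click 3 (4,6) count=0: revealed 0 new [(none)] -> total=26
Click 4 (1,1) count=3: revealed 1 new [(1,1)] -> total=27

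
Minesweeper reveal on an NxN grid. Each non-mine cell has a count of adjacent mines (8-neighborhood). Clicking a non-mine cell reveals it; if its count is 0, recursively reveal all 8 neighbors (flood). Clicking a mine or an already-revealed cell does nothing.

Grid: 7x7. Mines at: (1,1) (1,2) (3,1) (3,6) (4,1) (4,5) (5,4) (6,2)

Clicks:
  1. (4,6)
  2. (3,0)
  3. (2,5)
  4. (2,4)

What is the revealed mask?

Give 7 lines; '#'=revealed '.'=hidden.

Answer: ...####
...####
..#####
#.####.
..###.#
.......
.......

Derivation:
Click 1 (4,6) count=2: revealed 1 new [(4,6)] -> total=1
Click 2 (3,0) count=2: revealed 1 new [(3,0)] -> total=2
Click 3 (2,5) count=1: revealed 1 new [(2,5)] -> total=3
Click 4 (2,4) count=0: revealed 19 new [(0,3) (0,4) (0,5) (0,6) (1,3) (1,4) (1,5) (1,6) (2,2) (2,3) (2,4) (2,6) (3,2) (3,3) (3,4) (3,5) (4,2) (4,3) (4,4)] -> total=22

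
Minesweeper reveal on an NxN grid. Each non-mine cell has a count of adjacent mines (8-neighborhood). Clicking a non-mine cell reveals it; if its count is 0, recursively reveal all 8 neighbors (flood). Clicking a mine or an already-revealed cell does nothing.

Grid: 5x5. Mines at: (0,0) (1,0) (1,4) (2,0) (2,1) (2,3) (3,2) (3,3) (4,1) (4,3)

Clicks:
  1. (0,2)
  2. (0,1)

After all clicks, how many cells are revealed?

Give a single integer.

Answer: 6

Derivation:
Click 1 (0,2) count=0: revealed 6 new [(0,1) (0,2) (0,3) (1,1) (1,2) (1,3)] -> total=6
Click 2 (0,1) count=2: revealed 0 new [(none)] -> total=6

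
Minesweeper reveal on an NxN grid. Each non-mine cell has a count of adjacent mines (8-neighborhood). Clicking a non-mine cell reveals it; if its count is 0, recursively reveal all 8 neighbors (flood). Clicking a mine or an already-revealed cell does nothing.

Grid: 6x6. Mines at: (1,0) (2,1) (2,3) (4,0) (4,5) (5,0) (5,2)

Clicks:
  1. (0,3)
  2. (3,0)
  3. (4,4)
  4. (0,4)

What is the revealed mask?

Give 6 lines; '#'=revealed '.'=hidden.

Click 1 (0,3) count=0: revealed 14 new [(0,1) (0,2) (0,3) (0,4) (0,5) (1,1) (1,2) (1,3) (1,4) (1,5) (2,4) (2,5) (3,4) (3,5)] -> total=14
Click 2 (3,0) count=2: revealed 1 new [(3,0)] -> total=15
Click 3 (4,4) count=1: revealed 1 new [(4,4)] -> total=16
Click 4 (0,4) count=0: revealed 0 new [(none)] -> total=16

Answer: .#####
.#####
....##
#...##
....#.
......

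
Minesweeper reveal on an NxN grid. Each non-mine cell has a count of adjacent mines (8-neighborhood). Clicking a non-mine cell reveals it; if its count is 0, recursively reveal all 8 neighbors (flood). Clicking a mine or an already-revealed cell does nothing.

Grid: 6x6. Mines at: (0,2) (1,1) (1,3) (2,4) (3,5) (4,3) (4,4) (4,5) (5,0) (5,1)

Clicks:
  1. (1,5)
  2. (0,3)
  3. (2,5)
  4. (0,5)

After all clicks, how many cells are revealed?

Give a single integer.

Answer: 6

Derivation:
Click 1 (1,5) count=1: revealed 1 new [(1,5)] -> total=1
Click 2 (0,3) count=2: revealed 1 new [(0,3)] -> total=2
Click 3 (2,5) count=2: revealed 1 new [(2,5)] -> total=3
Click 4 (0,5) count=0: revealed 3 new [(0,4) (0,5) (1,4)] -> total=6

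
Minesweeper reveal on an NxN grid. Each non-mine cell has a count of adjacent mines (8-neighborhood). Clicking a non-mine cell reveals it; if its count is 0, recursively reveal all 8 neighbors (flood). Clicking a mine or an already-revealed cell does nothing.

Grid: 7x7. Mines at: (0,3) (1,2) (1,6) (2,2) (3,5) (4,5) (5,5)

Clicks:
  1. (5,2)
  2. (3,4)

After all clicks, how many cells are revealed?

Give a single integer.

Answer: 26

Derivation:
Click 1 (5,2) count=0: revealed 26 new [(0,0) (0,1) (1,0) (1,1) (2,0) (2,1) (3,0) (3,1) (3,2) (3,3) (3,4) (4,0) (4,1) (4,2) (4,3) (4,4) (5,0) (5,1) (5,2) (5,3) (5,4) (6,0) (6,1) (6,2) (6,3) (6,4)] -> total=26
Click 2 (3,4) count=2: revealed 0 new [(none)] -> total=26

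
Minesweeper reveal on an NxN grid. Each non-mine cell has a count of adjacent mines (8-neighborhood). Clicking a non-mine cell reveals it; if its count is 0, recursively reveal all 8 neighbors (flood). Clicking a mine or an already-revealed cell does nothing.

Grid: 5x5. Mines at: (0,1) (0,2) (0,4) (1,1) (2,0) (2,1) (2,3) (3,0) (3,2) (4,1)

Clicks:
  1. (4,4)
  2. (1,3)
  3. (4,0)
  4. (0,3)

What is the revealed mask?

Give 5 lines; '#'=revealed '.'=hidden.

Answer: ...#.
...#.
.....
...##
#..##

Derivation:
Click 1 (4,4) count=0: revealed 4 new [(3,3) (3,4) (4,3) (4,4)] -> total=4
Click 2 (1,3) count=3: revealed 1 new [(1,3)] -> total=5
Click 3 (4,0) count=2: revealed 1 new [(4,0)] -> total=6
Click 4 (0,3) count=2: revealed 1 new [(0,3)] -> total=7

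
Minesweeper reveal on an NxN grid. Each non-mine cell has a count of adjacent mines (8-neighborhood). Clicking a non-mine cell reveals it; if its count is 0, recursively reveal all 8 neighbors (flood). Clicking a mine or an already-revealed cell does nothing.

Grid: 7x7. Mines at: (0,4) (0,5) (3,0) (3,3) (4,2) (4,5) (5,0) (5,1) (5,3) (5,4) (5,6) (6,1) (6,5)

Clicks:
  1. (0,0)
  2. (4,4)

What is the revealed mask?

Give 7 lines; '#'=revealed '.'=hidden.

Answer: ####...
####...
####...
.......
....#..
.......
.......

Derivation:
Click 1 (0,0) count=0: revealed 12 new [(0,0) (0,1) (0,2) (0,3) (1,0) (1,1) (1,2) (1,3) (2,0) (2,1) (2,2) (2,3)] -> total=12
Click 2 (4,4) count=4: revealed 1 new [(4,4)] -> total=13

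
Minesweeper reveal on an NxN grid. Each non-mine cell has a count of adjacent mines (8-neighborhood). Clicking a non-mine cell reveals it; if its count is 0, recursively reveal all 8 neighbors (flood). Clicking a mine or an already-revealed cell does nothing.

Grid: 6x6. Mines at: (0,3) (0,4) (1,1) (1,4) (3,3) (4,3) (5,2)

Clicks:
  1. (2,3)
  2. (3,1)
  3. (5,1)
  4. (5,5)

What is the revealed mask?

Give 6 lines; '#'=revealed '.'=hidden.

Answer: ......
......
######
###.##
###.##
##..##

Derivation:
Click 1 (2,3) count=2: revealed 1 new [(2,3)] -> total=1
Click 2 (3,1) count=0: revealed 11 new [(2,0) (2,1) (2,2) (3,0) (3,1) (3,2) (4,0) (4,1) (4,2) (5,0) (5,1)] -> total=12
Click 3 (5,1) count=1: revealed 0 new [(none)] -> total=12
Click 4 (5,5) count=0: revealed 8 new [(2,4) (2,5) (3,4) (3,5) (4,4) (4,5) (5,4) (5,5)] -> total=20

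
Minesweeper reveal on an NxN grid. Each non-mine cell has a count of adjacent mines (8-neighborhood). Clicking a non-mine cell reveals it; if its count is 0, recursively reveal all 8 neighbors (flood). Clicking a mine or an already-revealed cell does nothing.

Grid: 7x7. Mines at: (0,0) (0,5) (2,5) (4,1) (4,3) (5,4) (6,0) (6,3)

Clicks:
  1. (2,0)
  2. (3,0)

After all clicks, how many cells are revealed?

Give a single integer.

Click 1 (2,0) count=0: revealed 19 new [(0,1) (0,2) (0,3) (0,4) (1,0) (1,1) (1,2) (1,3) (1,4) (2,0) (2,1) (2,2) (2,3) (2,4) (3,0) (3,1) (3,2) (3,3) (3,4)] -> total=19
Click 2 (3,0) count=1: revealed 0 new [(none)] -> total=19

Answer: 19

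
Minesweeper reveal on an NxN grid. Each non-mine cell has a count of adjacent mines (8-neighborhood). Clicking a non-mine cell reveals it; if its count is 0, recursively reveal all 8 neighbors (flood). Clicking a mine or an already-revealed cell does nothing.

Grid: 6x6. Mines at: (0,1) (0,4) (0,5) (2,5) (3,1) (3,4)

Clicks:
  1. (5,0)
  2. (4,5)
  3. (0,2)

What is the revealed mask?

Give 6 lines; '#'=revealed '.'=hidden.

Click 1 (5,0) count=0: revealed 12 new [(4,0) (4,1) (4,2) (4,3) (4,4) (4,5) (5,0) (5,1) (5,2) (5,3) (5,4) (5,5)] -> total=12
Click 2 (4,5) count=1: revealed 0 new [(none)] -> total=12
Click 3 (0,2) count=1: revealed 1 new [(0,2)] -> total=13

Answer: ..#...
......
......
......
######
######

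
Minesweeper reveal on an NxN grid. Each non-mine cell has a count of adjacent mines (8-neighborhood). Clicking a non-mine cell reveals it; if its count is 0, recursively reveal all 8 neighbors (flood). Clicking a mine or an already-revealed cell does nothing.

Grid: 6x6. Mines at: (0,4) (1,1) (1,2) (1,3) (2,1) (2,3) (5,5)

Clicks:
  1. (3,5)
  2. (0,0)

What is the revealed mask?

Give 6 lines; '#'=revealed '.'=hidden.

Click 1 (3,5) count=0: revealed 8 new [(1,4) (1,5) (2,4) (2,5) (3,4) (3,5) (4,4) (4,5)] -> total=8
Click 2 (0,0) count=1: revealed 1 new [(0,0)] -> total=9

Answer: #.....
....##
....##
....##
....##
......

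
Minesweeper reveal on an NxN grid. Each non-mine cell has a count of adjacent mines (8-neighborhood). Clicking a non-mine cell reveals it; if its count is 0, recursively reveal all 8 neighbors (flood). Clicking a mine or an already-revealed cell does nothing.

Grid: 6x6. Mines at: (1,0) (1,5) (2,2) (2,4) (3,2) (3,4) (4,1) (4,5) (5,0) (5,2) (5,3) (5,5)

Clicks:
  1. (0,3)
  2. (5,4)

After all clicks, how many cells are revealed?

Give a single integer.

Click 1 (0,3) count=0: revealed 8 new [(0,1) (0,2) (0,3) (0,4) (1,1) (1,2) (1,3) (1,4)] -> total=8
Click 2 (5,4) count=3: revealed 1 new [(5,4)] -> total=9

Answer: 9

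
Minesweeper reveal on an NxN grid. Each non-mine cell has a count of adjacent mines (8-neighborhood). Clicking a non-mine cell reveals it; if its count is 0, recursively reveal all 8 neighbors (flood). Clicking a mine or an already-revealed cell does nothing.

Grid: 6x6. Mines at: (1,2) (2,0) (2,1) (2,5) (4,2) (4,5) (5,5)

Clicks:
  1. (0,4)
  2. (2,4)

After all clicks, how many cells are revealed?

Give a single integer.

Answer: 7

Derivation:
Click 1 (0,4) count=0: revealed 6 new [(0,3) (0,4) (0,5) (1,3) (1,4) (1,5)] -> total=6
Click 2 (2,4) count=1: revealed 1 new [(2,4)] -> total=7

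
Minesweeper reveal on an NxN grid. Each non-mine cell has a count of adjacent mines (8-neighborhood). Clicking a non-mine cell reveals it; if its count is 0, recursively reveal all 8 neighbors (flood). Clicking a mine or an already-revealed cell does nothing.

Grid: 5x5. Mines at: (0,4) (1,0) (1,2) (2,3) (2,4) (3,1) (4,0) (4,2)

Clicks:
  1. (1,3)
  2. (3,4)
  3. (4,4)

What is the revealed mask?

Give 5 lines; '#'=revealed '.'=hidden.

Answer: .....
...#.
.....
...##
...##

Derivation:
Click 1 (1,3) count=4: revealed 1 new [(1,3)] -> total=1
Click 2 (3,4) count=2: revealed 1 new [(3,4)] -> total=2
Click 3 (4,4) count=0: revealed 3 new [(3,3) (4,3) (4,4)] -> total=5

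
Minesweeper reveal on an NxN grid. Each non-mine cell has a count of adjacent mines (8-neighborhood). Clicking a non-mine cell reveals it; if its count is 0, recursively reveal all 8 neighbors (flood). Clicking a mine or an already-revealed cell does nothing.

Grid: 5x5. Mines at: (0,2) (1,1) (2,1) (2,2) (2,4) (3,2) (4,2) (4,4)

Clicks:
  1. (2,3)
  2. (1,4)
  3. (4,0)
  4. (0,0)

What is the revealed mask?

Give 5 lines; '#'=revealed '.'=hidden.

Click 1 (2,3) count=3: revealed 1 new [(2,3)] -> total=1
Click 2 (1,4) count=1: revealed 1 new [(1,4)] -> total=2
Click 3 (4,0) count=0: revealed 4 new [(3,0) (3,1) (4,0) (4,1)] -> total=6
Click 4 (0,0) count=1: revealed 1 new [(0,0)] -> total=7

Answer: #....
....#
...#.
##...
##...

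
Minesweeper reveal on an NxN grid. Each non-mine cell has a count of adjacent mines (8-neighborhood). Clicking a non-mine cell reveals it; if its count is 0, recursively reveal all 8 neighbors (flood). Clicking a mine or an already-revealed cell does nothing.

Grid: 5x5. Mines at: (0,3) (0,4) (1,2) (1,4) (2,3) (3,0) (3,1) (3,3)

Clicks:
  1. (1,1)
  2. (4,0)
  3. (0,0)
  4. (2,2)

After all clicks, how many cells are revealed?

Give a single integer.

Click 1 (1,1) count=1: revealed 1 new [(1,1)] -> total=1
Click 2 (4,0) count=2: revealed 1 new [(4,0)] -> total=2
Click 3 (0,0) count=0: revealed 5 new [(0,0) (0,1) (1,0) (2,0) (2,1)] -> total=7
Click 4 (2,2) count=4: revealed 1 new [(2,2)] -> total=8

Answer: 8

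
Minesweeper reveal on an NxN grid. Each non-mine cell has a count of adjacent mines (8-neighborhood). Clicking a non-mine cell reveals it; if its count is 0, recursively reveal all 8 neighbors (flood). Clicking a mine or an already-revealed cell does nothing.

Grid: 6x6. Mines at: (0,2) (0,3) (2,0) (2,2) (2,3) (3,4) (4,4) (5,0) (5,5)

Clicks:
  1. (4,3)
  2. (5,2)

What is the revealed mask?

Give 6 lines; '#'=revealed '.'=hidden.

Answer: ......
......
......
.###..
.###..
.###..

Derivation:
Click 1 (4,3) count=2: revealed 1 new [(4,3)] -> total=1
Click 2 (5,2) count=0: revealed 8 new [(3,1) (3,2) (3,3) (4,1) (4,2) (5,1) (5,2) (5,3)] -> total=9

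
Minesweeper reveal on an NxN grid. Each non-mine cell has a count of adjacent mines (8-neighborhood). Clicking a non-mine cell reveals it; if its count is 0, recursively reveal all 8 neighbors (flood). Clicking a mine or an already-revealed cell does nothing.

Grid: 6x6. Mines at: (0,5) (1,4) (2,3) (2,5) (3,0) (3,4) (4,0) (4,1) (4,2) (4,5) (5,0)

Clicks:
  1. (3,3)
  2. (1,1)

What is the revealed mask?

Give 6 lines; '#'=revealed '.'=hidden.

Answer: ####..
####..
###...
...#..
......
......

Derivation:
Click 1 (3,3) count=3: revealed 1 new [(3,3)] -> total=1
Click 2 (1,1) count=0: revealed 11 new [(0,0) (0,1) (0,2) (0,3) (1,0) (1,1) (1,2) (1,3) (2,0) (2,1) (2,2)] -> total=12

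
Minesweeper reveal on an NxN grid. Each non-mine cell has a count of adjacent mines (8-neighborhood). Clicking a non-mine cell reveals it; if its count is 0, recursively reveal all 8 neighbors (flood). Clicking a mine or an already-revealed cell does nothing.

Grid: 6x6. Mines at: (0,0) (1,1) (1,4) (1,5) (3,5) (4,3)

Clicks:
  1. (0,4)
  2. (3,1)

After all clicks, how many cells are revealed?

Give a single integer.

Answer: 13

Derivation:
Click 1 (0,4) count=2: revealed 1 new [(0,4)] -> total=1
Click 2 (3,1) count=0: revealed 12 new [(2,0) (2,1) (2,2) (3,0) (3,1) (3,2) (4,0) (4,1) (4,2) (5,0) (5,1) (5,2)] -> total=13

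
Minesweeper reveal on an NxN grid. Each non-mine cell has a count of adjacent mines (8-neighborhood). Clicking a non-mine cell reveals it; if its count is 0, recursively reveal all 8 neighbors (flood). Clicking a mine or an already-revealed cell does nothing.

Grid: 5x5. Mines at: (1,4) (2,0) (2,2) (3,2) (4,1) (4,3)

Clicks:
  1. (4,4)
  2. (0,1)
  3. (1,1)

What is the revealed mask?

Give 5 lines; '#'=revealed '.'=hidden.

Answer: ####.
####.
.....
.....
....#

Derivation:
Click 1 (4,4) count=1: revealed 1 new [(4,4)] -> total=1
Click 2 (0,1) count=0: revealed 8 new [(0,0) (0,1) (0,2) (0,3) (1,0) (1,1) (1,2) (1,3)] -> total=9
Click 3 (1,1) count=2: revealed 0 new [(none)] -> total=9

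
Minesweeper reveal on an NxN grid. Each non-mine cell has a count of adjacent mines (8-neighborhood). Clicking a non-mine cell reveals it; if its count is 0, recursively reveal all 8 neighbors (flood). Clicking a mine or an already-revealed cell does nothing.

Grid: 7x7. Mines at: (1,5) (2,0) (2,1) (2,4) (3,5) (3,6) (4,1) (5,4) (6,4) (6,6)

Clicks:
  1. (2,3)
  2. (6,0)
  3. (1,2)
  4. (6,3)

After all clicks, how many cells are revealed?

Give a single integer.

Answer: 10

Derivation:
Click 1 (2,3) count=1: revealed 1 new [(2,3)] -> total=1
Click 2 (6,0) count=0: revealed 8 new [(5,0) (5,1) (5,2) (5,3) (6,0) (6,1) (6,2) (6,3)] -> total=9
Click 3 (1,2) count=1: revealed 1 new [(1,2)] -> total=10
Click 4 (6,3) count=2: revealed 0 new [(none)] -> total=10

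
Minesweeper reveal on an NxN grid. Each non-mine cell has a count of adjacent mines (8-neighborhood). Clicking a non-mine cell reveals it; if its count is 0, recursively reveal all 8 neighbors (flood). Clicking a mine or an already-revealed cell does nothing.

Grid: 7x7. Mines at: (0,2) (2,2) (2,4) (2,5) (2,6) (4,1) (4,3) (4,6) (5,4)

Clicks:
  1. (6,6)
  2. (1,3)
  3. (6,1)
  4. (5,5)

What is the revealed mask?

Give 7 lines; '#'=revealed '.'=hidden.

Answer: .......
...#...
.......
.......
.......
####.##
####.##

Derivation:
Click 1 (6,6) count=0: revealed 4 new [(5,5) (5,6) (6,5) (6,6)] -> total=4
Click 2 (1,3) count=3: revealed 1 new [(1,3)] -> total=5
Click 3 (6,1) count=0: revealed 8 new [(5,0) (5,1) (5,2) (5,3) (6,0) (6,1) (6,2) (6,3)] -> total=13
Click 4 (5,5) count=2: revealed 0 new [(none)] -> total=13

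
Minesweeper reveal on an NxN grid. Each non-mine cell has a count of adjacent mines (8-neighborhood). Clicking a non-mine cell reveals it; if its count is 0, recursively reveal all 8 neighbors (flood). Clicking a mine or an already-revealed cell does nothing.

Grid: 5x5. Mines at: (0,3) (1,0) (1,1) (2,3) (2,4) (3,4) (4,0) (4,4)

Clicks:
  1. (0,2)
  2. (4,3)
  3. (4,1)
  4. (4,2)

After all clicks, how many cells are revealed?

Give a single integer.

Click 1 (0,2) count=2: revealed 1 new [(0,2)] -> total=1
Click 2 (4,3) count=2: revealed 1 new [(4,3)] -> total=2
Click 3 (4,1) count=1: revealed 1 new [(4,1)] -> total=3
Click 4 (4,2) count=0: revealed 4 new [(3,1) (3,2) (3,3) (4,2)] -> total=7

Answer: 7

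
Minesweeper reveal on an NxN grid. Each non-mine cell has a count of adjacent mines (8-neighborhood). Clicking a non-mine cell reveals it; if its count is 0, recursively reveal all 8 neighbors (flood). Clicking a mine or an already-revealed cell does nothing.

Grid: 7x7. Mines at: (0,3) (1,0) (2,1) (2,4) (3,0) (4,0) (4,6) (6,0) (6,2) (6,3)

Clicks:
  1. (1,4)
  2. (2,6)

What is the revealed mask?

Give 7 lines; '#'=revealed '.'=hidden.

Answer: ....###
....###
.....##
.....##
.......
.......
.......

Derivation:
Click 1 (1,4) count=2: revealed 1 new [(1,4)] -> total=1
Click 2 (2,6) count=0: revealed 9 new [(0,4) (0,5) (0,6) (1,5) (1,6) (2,5) (2,6) (3,5) (3,6)] -> total=10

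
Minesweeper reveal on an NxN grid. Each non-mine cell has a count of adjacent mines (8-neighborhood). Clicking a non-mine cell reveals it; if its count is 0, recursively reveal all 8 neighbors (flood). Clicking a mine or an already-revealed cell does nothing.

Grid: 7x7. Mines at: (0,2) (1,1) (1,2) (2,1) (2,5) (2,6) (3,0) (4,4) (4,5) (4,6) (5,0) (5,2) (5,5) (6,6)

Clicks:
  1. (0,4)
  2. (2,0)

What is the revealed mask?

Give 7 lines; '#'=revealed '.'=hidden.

Answer: ...####
...####
#......
.......
.......
.......
.......

Derivation:
Click 1 (0,4) count=0: revealed 8 new [(0,3) (0,4) (0,5) (0,6) (1,3) (1,4) (1,5) (1,6)] -> total=8
Click 2 (2,0) count=3: revealed 1 new [(2,0)] -> total=9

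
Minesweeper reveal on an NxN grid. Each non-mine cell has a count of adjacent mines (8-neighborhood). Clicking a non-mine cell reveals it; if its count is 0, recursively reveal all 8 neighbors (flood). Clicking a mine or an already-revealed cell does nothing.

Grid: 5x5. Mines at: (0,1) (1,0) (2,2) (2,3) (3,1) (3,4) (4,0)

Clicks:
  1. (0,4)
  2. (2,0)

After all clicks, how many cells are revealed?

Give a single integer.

Answer: 7

Derivation:
Click 1 (0,4) count=0: revealed 6 new [(0,2) (0,3) (0,4) (1,2) (1,3) (1,4)] -> total=6
Click 2 (2,0) count=2: revealed 1 new [(2,0)] -> total=7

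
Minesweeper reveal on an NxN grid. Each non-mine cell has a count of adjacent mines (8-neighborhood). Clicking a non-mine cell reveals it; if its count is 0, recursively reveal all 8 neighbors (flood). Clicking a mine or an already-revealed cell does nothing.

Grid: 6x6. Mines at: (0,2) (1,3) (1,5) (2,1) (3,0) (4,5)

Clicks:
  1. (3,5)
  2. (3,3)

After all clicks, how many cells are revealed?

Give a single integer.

Click 1 (3,5) count=1: revealed 1 new [(3,5)] -> total=1
Click 2 (3,3) count=0: revealed 17 new [(2,2) (2,3) (2,4) (3,1) (3,2) (3,3) (3,4) (4,0) (4,1) (4,2) (4,3) (4,4) (5,0) (5,1) (5,2) (5,3) (5,4)] -> total=18

Answer: 18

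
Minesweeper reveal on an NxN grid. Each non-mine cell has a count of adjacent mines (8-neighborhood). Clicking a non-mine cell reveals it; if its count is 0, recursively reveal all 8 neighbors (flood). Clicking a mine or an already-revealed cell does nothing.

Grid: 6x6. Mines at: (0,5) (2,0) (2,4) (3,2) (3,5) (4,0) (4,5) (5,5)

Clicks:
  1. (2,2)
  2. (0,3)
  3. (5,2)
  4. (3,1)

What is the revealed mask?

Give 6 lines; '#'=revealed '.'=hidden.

Click 1 (2,2) count=1: revealed 1 new [(2,2)] -> total=1
Click 2 (0,3) count=0: revealed 12 new [(0,0) (0,1) (0,2) (0,3) (0,4) (1,0) (1,1) (1,2) (1,3) (1,4) (2,1) (2,3)] -> total=13
Click 3 (5,2) count=0: revealed 8 new [(4,1) (4,2) (4,3) (4,4) (5,1) (5,2) (5,3) (5,4)] -> total=21
Click 4 (3,1) count=3: revealed 1 new [(3,1)] -> total=22

Answer: #####.
#####.
.###..
.#....
.####.
.####.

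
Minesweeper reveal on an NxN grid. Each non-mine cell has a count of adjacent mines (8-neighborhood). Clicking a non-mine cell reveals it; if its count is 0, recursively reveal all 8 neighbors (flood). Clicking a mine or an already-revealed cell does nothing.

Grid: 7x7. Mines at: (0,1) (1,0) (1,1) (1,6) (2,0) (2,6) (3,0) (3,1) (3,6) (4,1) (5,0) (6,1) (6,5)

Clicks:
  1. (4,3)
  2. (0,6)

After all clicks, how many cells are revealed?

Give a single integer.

Click 1 (4,3) count=0: revealed 27 new [(0,2) (0,3) (0,4) (0,5) (1,2) (1,3) (1,4) (1,5) (2,2) (2,3) (2,4) (2,5) (3,2) (3,3) (3,4) (3,5) (4,2) (4,3) (4,4) (4,5) (5,2) (5,3) (5,4) (5,5) (6,2) (6,3) (6,4)] -> total=27
Click 2 (0,6) count=1: revealed 1 new [(0,6)] -> total=28

Answer: 28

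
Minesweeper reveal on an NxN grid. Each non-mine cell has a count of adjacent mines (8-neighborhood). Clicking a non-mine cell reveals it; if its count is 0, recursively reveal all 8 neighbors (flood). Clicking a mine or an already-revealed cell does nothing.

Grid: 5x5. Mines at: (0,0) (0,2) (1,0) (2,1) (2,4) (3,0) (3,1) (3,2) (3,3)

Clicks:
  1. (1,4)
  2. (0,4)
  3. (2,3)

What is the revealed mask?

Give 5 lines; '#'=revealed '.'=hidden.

Click 1 (1,4) count=1: revealed 1 new [(1,4)] -> total=1
Click 2 (0,4) count=0: revealed 3 new [(0,3) (0,4) (1,3)] -> total=4
Click 3 (2,3) count=3: revealed 1 new [(2,3)] -> total=5

Answer: ...##
...##
...#.
.....
.....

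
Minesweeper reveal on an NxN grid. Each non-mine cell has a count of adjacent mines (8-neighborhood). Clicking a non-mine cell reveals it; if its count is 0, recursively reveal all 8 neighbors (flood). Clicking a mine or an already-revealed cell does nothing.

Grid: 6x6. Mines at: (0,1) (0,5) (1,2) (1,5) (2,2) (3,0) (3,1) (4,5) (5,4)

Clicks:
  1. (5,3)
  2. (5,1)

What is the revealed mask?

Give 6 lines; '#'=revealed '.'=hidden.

Answer: ......
......
......
......
####..
####..

Derivation:
Click 1 (5,3) count=1: revealed 1 new [(5,3)] -> total=1
Click 2 (5,1) count=0: revealed 7 new [(4,0) (4,1) (4,2) (4,3) (5,0) (5,1) (5,2)] -> total=8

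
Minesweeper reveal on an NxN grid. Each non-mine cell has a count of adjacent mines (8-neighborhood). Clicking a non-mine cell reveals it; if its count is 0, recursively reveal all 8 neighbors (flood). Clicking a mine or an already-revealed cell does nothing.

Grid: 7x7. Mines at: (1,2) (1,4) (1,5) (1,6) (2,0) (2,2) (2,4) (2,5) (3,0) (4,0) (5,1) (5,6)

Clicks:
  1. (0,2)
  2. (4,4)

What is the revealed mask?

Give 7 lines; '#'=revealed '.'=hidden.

Click 1 (0,2) count=1: revealed 1 new [(0,2)] -> total=1
Click 2 (4,4) count=0: revealed 16 new [(3,2) (3,3) (3,4) (3,5) (4,2) (4,3) (4,4) (4,5) (5,2) (5,3) (5,4) (5,5) (6,2) (6,3) (6,4) (6,5)] -> total=17

Answer: ..#....
.......
.......
..####.
..####.
..####.
..####.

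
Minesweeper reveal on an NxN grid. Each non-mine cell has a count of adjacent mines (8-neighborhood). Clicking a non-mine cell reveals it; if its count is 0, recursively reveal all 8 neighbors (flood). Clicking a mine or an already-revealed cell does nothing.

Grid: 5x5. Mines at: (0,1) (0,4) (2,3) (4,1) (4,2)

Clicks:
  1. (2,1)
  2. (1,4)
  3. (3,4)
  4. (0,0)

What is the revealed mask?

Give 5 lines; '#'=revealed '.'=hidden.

Click 1 (2,1) count=0: revealed 9 new [(1,0) (1,1) (1,2) (2,0) (2,1) (2,2) (3,0) (3,1) (3,2)] -> total=9
Click 2 (1,4) count=2: revealed 1 new [(1,4)] -> total=10
Click 3 (3,4) count=1: revealed 1 new [(3,4)] -> total=11
Click 4 (0,0) count=1: revealed 1 new [(0,0)] -> total=12

Answer: #....
###.#
###..
###.#
.....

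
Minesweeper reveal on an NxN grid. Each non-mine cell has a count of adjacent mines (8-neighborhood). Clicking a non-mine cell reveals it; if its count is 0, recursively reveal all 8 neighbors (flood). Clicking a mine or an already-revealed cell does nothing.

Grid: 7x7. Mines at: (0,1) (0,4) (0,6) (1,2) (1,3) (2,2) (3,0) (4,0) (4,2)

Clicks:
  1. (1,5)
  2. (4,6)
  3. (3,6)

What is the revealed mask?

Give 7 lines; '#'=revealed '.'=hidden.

Answer: .......
....###
...####
...####
...####
#######
#######

Derivation:
Click 1 (1,5) count=2: revealed 1 new [(1,5)] -> total=1
Click 2 (4,6) count=0: revealed 28 new [(1,4) (1,6) (2,3) (2,4) (2,5) (2,6) (3,3) (3,4) (3,5) (3,6) (4,3) (4,4) (4,5) (4,6) (5,0) (5,1) (5,2) (5,3) (5,4) (5,5) (5,6) (6,0) (6,1) (6,2) (6,3) (6,4) (6,5) (6,6)] -> total=29
Click 3 (3,6) count=0: revealed 0 new [(none)] -> total=29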